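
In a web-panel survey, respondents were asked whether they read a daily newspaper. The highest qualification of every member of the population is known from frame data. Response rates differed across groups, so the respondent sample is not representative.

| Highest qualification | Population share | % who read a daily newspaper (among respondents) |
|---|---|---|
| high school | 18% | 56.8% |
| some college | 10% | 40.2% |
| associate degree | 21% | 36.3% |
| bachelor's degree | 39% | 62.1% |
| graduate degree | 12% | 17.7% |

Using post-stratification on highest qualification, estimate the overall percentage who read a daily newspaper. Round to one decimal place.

Post-stratification weights by population share, not respondent share:
  high school: 0.18 × 56.8 = 10.224
  some college: 0.1 × 40.2 = 4.02
  associate degree: 0.21 × 36.3 = 7.623
  bachelor's degree: 0.39 × 62.1 = 24.219
  graduate degree: 0.12 × 17.7 = 2.124
Post-stratified estimate = 48.21 → 48.2%.

48.2%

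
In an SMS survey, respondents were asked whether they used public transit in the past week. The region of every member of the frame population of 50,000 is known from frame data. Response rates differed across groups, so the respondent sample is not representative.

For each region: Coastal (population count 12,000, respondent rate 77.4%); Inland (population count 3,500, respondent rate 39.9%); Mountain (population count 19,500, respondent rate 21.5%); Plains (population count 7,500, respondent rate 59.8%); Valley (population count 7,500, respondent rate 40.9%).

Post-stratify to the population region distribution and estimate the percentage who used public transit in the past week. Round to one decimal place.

44.9%

Each cell contributes population-share × respondent value:
  Coastal: (12,000/50,000) × 77.4 = 18.576
  Inland: (3,500/50,000) × 39.9 = 2.793
  Mountain: (19,500/50,000) × 21.5 = 8.385
  Plains: (7,500/50,000) × 59.8 = 8.97
  Valley: (7,500/50,000) × 40.9 = 6.135
Post-stratified estimate = 44.859 → 44.9%.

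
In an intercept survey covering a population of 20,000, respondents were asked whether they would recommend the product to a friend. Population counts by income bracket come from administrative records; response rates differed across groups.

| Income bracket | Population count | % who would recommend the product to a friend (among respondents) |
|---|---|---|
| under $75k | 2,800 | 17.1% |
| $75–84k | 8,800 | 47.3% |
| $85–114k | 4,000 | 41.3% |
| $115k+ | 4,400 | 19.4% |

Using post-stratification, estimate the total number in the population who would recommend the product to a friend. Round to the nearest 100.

7,100

Estimated count per cell = population count × respondent percentage:
  under $75k: 2,800 × 17.1% = 478.8
  $75–84k: 8,800 × 47.3% = 4162.4
  $85–114k: 4,000 × 41.3% = 1652
  $115k+: 4,400 × 19.4% = 853.6
Estimated total = 7146.8 → 7,100.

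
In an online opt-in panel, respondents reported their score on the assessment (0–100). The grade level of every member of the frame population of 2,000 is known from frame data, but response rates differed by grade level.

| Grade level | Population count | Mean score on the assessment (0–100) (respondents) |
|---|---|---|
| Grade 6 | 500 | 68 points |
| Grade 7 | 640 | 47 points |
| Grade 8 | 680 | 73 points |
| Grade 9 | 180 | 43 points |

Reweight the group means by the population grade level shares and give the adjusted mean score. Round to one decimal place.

Weight each group's respondent value by its population share:
  Grade 6: (500/2,000) × 68 = 17
  Grade 7: (640/2,000) × 47 = 15.04
  Grade 8: (680/2,000) × 73 = 24.82
  Grade 9: (180/2,000) × 43 = 3.87
Post-stratified estimate = 60.73 → 60.7.

60.7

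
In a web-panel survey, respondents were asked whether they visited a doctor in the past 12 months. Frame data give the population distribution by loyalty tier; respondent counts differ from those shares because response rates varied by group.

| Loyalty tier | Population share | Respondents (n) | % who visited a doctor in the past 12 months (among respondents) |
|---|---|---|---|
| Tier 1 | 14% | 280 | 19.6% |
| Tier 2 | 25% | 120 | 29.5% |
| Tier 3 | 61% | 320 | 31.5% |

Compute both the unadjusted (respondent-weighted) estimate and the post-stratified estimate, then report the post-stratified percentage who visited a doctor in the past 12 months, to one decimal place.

29.3%

Naive respondent-only estimate (weights = respondent counts):
  (280/720)×19.6 + (120/720)×29.5 + (320/720)×31.5 = 26.5389%
Reweighting by population loyalty tier shares:
  0.14×19.6 + 0.25×29.5 + 0.61×31.5 = 29.334%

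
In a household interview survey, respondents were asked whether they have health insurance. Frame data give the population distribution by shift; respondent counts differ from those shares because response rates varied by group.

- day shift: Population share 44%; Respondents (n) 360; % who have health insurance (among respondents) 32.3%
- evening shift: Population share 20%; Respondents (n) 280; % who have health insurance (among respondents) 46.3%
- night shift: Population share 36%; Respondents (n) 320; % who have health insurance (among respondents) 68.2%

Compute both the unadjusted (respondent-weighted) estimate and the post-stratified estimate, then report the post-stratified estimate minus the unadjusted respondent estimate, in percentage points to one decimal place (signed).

-0.3 percentage points

Naive respondent-only estimate (weights = respondent counts):
  (360/960)×32.3 + (280/960)×46.3 + (320/960)×68.2 = 48.35%
Post-stratified estimate weights by population shares:
  0.44×32.3 + 0.2×46.3 + 0.36×68.2 = 48.024%
Difference = 48.024 − 48.35 = -0.326 pp.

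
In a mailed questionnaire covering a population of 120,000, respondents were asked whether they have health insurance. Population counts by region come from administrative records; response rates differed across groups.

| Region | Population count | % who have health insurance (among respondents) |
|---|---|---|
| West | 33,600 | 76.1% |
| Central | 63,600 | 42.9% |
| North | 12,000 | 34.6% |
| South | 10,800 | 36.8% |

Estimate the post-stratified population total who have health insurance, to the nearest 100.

Each cell contributes its population count × the respondent rate:
  West: 33,600 × 76.1% = 25569.6
  Central: 63,600 × 42.9% = 27284.4
  North: 12,000 × 34.6% = 4152
  South: 10,800 × 36.8% = 3974.4
Estimated total = 60980.4 → 61,000.

61,000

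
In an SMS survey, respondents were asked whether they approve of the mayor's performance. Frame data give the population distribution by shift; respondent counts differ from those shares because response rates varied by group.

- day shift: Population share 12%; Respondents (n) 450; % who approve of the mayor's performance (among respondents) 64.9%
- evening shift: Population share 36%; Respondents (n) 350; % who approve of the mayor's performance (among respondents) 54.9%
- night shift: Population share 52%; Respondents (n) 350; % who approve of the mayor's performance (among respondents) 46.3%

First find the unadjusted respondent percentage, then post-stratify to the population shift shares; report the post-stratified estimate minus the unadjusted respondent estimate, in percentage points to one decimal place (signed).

-4.6 percentage points

Without adjustment, the pooled respondent share is:
  (450/1150)×64.9 + (350/1150)×54.9 + (350/1150)×46.3 = 56.1957%
Reweighting by population shift shares:
  0.12×64.9 + 0.36×54.9 + 0.52×46.3 = 51.628%
Difference = 51.628 − 56.1957 = -4.5677 pp.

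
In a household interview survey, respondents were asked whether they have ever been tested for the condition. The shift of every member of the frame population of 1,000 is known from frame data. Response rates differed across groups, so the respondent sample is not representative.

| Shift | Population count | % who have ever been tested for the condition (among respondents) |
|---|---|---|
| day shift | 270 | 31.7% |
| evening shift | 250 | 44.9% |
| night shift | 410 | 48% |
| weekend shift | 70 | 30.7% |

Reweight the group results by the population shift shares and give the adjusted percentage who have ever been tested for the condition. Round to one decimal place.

Reweight to the known shift distribution:
  day shift: (270/1,000) × 31.7 = 8.559
  evening shift: (250/1,000) × 44.9 = 11.225
  night shift: (410/1,000) × 48 = 19.68
  weekend shift: (70/1,000) × 30.7 = 2.149
Post-stratified estimate = 41.613 → 41.6%.

41.6%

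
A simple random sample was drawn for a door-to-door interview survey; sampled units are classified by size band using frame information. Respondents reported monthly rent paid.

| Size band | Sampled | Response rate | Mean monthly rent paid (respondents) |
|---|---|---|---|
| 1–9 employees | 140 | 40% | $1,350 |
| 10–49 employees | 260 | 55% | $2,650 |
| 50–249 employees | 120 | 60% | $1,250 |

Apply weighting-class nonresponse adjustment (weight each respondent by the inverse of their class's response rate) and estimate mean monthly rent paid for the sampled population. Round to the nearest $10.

$1,980

With weight = n_sampled/n_responded per class, the weighted class total is n_sampled:
  1–9 employees: 140 × 1350 = 189,000
  10–49 employees: 260 × 2650 = 689,000
  50–249 employees: 120 × 1250 = 150,000
Adjusted estimate = 1,028,000 / 520 = 1976.92 → $1,980.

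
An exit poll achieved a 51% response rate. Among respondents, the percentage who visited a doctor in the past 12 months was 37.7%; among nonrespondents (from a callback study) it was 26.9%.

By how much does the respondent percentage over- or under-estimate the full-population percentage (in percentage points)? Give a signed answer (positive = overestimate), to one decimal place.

Nonresponse fraction = 1 − 0.51 = 0.49.
Bias = (nonresponse fraction) × (respondent percentage − nonrespondent percentage)
     = 0.49 × (37.7 − 26.9) = 0.49 × 10.8 = 5.292.

+5.3 percentage points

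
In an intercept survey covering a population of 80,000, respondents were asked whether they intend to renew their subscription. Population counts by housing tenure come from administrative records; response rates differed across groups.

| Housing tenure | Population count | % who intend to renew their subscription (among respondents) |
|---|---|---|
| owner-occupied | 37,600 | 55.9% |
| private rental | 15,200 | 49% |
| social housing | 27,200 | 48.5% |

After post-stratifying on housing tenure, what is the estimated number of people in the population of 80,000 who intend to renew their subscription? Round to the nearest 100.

Estimated count per cell = population count × respondent percentage:
  owner-occupied: 37,600 × 55.9% = 21018.4
  private rental: 15,200 × 49% = 7448
  social housing: 27,200 × 48.5% = 13,192
Estimated total = 41658.4 → 41,700.

41,700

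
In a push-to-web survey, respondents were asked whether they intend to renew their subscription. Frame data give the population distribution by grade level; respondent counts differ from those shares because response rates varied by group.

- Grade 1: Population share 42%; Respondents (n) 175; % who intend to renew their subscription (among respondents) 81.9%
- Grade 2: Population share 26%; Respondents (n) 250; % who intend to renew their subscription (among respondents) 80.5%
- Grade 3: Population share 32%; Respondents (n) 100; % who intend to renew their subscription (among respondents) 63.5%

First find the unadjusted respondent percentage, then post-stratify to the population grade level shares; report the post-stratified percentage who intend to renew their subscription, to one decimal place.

Without adjustment, the pooled respondent share is:
  (175/525)×81.9 + (250/525)×80.5 + (100/525)×63.5 = 77.7286%
Reweighting by population grade level shares:
  0.42×81.9 + 0.26×80.5 + 0.32×63.5 = 75.648%

75.6%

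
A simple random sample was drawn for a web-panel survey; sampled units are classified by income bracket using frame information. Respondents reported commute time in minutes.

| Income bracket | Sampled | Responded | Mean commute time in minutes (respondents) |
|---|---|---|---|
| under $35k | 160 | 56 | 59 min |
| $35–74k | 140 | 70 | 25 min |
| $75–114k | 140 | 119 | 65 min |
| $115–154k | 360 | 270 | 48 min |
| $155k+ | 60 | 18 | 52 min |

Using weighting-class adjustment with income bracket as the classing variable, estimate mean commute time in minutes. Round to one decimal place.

Class response rates: under $35k 56/160 = 35%, $35–74k 70/140 = 50%, $75–114k 119/140 = 85%, $115–154k 270/360 = 75%, $155k+ 18/60 = 30%.
Inverse-response-rate weighting restores each class to its sampled count, so class totals weight by n_sampled:
  under $35k: 160 × 59 = 9440
  $35–74k: 140 × 25 = 3500
  $75–114k: 140 × 65 = 9100
  $115–154k: 360 × 48 = 17,280
  $155k+: 60 × 52 = 3120
Adjusted estimate = 42,440 / 860 = 49.3488 → 49.3.

49.3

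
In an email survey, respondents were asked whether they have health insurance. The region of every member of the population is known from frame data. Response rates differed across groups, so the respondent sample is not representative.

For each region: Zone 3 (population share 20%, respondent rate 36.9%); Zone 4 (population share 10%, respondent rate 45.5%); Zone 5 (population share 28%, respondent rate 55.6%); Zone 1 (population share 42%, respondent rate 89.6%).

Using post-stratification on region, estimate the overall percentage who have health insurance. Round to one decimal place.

65.1%

Each cell contributes population-share × respondent value:
  Zone 3: 0.2 × 36.9 = 7.38
  Zone 4: 0.1 × 45.5 = 4.55
  Zone 5: 0.28 × 55.6 = 15.568
  Zone 1: 0.42 × 89.6 = 37.632
Post-stratified estimate = 65.13 → 65.1%.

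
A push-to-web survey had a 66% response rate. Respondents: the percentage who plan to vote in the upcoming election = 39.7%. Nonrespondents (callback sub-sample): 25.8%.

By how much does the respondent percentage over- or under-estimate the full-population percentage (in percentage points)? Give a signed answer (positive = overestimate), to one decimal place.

+4.7 percentage points

Nonresponse fraction = 1 − 0.66 = 0.34.
Bias = (nonresponse fraction) × (respondent percentage − nonrespondent percentage)
     = 0.34 × (39.7 − 25.8) = 0.34 × 13.9 = 4.726.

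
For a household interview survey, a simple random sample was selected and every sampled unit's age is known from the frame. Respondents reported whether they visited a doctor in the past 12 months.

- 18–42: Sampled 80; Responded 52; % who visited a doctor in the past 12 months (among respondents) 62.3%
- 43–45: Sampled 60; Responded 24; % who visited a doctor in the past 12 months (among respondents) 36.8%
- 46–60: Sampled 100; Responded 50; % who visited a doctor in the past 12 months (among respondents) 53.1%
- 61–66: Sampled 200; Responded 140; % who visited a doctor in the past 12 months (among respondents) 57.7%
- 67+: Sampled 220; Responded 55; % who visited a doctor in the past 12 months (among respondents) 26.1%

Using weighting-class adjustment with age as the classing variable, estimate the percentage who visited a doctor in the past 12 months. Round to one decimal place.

Response rates by class: 18–42 52/80 = 65%, 43–45 24/60 = 40%, 46–60 50/100 = 50%, 61–66 140/200 = 70%, 67+ 55/220 = 25%.
Each respondent's weight = sampled/responded in their class; summing within a class gives n_sampled, so:
  18–42: 80 × 62.3 = 4984
  43–45: 60 × 36.8 = 2208
  46–60: 100 × 53.1 = 5310
  61–66: 200 × 57.7 = 11,540
  67+: 220 × 26.1 = 5742
Adjusted estimate = 29,784 / 660 = 45.1273 → 45.1%.

45.1%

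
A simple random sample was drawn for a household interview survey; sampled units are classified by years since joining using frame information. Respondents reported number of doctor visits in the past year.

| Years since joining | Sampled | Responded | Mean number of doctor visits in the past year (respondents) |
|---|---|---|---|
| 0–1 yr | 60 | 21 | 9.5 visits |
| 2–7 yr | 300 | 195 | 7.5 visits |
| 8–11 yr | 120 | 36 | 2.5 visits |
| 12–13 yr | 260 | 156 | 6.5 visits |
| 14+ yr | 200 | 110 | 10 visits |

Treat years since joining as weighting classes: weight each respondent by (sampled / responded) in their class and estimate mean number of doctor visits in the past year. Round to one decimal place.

7.2

Response rates by class: 0–1 yr 21/60 = 35%, 2–7 yr 195/300 = 65%, 8–11 yr 36/120 = 30%, 12–13 yr 156/260 = 60%, 14+ yr 110/200 = 55%.
Weighting each respondent by the inverse class response rate inflates each class back to its sampled size, so the class weight is n_sampled:
  0–1 yr: 60 × 9.5 = 570
  2–7 yr: 300 × 7.5 = 2250
  8–11 yr: 120 × 2.5 = 300
  12–13 yr: 260 × 6.5 = 1690
  14+ yr: 200 × 10 = 2000
Adjusted estimate = 6810 / 940 = 7.24468 → 7.2.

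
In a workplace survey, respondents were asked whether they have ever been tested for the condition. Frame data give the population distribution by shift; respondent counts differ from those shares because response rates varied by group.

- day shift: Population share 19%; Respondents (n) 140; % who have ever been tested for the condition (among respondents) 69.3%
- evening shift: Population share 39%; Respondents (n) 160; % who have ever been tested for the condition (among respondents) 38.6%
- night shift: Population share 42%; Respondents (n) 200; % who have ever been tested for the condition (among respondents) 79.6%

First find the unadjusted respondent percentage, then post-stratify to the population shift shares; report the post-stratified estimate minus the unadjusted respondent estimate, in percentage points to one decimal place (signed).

-1.9 percentage points

Without adjustment, the pooled respondent share is:
  (140/500)×69.3 + (160/500)×38.6 + (200/500)×79.6 = 63.596%
Post-stratifying to population shares instead:
  0.19×69.3 + 0.39×38.6 + 0.42×79.6 = 61.653%
Difference = 61.653 − 63.596 = -1.943 pp.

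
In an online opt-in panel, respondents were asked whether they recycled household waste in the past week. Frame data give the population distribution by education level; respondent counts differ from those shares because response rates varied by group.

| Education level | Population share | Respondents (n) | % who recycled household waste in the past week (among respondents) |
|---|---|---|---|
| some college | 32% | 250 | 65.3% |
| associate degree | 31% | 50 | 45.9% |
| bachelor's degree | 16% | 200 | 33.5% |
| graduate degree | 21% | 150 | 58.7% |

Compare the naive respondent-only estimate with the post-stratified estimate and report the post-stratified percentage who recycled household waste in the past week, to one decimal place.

52.8%

Unadjusted (pooled respondent) estimate weights by respondent counts:
  (250/650)×65.3 + (50/650)×45.9 + (200/650)×33.5 + (150/650)×58.7 = 52.5%
Post-stratifying to population shares instead:
  0.32×65.3 + 0.31×45.9 + 0.16×33.5 + 0.21×58.7 = 52.812%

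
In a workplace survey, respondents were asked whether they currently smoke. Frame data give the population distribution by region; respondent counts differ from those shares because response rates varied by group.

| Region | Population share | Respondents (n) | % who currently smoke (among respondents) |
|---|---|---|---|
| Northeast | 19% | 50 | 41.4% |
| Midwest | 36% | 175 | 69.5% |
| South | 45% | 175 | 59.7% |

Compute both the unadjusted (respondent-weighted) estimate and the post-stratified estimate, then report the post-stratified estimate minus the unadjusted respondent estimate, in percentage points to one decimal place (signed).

-1.9 percentage points

Naive respondent-only estimate (weights = respondent counts):
  (50/400)×41.4 + (175/400)×69.5 + (175/400)×59.7 = 61.7%
Reweighting by population region shares:
  0.19×41.4 + 0.36×69.5 + 0.45×59.7 = 59.751%
Difference = 59.751 − 61.7 = -1.949 pp.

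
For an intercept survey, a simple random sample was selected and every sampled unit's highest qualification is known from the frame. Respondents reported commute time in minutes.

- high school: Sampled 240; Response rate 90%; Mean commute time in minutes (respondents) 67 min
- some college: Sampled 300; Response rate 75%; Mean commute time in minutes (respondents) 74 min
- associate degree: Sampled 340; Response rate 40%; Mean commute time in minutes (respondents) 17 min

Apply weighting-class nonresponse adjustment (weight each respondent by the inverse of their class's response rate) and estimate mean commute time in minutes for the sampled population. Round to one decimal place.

Weighting each respondent by the inverse class response rate inflates each class back to its sampled size, so the class weight is n_sampled:
  high school: 240 × 67 = 16,080
  some college: 300 × 74 = 22,200
  associate degree: 340 × 17 = 5780
Adjusted estimate = 44,060 / 880 = 50.0682 → 50.1.

50.1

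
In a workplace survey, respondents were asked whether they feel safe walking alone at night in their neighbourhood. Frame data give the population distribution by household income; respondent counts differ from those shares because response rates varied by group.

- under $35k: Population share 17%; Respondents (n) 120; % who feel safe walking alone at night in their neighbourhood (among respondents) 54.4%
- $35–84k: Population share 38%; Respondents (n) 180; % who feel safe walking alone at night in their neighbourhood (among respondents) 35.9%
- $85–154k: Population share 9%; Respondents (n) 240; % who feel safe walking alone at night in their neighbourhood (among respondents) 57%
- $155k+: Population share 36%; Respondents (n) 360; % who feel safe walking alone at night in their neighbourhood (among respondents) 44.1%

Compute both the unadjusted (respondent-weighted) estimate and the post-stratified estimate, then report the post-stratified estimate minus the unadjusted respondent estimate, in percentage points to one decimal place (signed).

-3.4 percentage points

Naive respondent-only estimate (weights = respondent counts):
  (120/900)×54.4 + (180/900)×35.9 + (240/900)×57 + (360/900)×44.1 = 47.2733%
Post-stratified estimate weights by population shares:
  0.17×54.4 + 0.38×35.9 + 0.09×57 + 0.36×44.1 = 43.896%
Difference = 43.896 − 47.2733 = -3.3773 pp.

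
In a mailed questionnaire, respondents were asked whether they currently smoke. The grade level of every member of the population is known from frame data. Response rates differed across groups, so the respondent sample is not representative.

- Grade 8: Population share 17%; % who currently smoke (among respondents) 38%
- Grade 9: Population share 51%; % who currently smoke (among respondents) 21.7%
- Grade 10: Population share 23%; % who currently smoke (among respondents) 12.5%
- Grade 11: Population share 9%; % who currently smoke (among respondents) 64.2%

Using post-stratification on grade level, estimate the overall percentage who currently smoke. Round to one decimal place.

Each cell contributes population-share × respondent value:
  Grade 8: 0.17 × 38 = 6.46
  Grade 9: 0.51 × 21.7 = 11.067
  Grade 10: 0.23 × 12.5 = 2.875
  Grade 11: 0.09 × 64.2 = 5.778
Post-stratified estimate = 26.18 → 26.2%.

26.2%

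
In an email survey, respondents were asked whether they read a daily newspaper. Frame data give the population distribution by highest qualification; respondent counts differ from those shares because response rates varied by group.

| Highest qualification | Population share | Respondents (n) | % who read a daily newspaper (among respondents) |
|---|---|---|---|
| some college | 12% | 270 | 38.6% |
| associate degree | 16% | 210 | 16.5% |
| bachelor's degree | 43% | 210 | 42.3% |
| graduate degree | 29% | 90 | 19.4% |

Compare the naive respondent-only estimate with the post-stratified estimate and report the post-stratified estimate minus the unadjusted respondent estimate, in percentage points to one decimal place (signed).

Without adjustment, the pooled respondent share is:
  (270/780)×38.6 + (210/780)×16.5 + (210/780)×42.3 + (90/780)×19.4 = 31.4308%
Reweighting by population highest qualification shares:
  0.12×38.6 + 0.16×16.5 + 0.43×42.3 + 0.29×19.4 = 31.087%
Difference = 31.087 − 31.4308 = -0.3438 pp.

-0.3 percentage points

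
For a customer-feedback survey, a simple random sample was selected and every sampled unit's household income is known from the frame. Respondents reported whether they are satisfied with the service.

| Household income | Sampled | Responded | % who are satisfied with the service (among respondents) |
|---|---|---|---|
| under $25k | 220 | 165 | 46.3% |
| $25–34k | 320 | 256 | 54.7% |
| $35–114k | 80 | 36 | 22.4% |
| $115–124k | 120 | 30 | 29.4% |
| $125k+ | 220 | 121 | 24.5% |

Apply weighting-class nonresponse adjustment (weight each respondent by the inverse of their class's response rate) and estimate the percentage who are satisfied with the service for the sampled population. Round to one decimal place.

Response rates by class: under $25k 165/220 = 75%, $25–34k 256/320 = 80%, $35–114k 36/80 = 45%, $115–124k 30/120 = 25%, $125k+ 121/220 = 55%.
Weighting each respondent by the inverse class response rate inflates each class back to its sampled size, so the class weight is n_sampled:
  under $25k: 220 × 46.3 = 10,186
  $25–34k: 320 × 54.7 = 17,504
  $35–114k: 80 × 22.4 = 1792
  $115–124k: 120 × 29.4 = 3528
  $125k+: 220 × 24.5 = 5390
Adjusted estimate = 38,400 / 960 = 40 → 40.0%.

40.0%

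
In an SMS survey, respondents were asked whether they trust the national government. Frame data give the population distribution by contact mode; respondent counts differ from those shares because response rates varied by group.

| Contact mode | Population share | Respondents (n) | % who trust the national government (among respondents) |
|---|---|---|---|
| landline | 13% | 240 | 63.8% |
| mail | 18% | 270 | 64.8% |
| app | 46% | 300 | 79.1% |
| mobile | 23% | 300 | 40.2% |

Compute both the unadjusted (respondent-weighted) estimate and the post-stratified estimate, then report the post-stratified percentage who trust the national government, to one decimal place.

Unadjusted (pooled respondent) estimate weights by respondent counts:
  (240/1110)×63.8 + (270/1110)×64.8 + (300/1110)×79.1 + (300/1110)×40.2 = 61.8%
Post-stratified estimate weights by population shares:
  0.13×63.8 + 0.18×64.8 + 0.46×79.1 + 0.23×40.2 = 65.59%

65.6%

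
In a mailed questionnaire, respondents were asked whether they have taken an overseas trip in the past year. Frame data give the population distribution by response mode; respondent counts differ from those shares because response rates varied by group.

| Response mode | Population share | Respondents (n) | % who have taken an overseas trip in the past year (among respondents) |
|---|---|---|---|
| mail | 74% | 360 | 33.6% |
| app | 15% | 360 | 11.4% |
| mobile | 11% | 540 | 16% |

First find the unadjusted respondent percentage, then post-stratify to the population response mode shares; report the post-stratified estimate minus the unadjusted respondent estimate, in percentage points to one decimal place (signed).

Naive respondent-only estimate (weights = respondent counts):
  (360/1260)×33.6 + (360/1260)×11.4 + (540/1260)×16 = 19.7143%
Post-stratified estimate weights by population shares:
  0.74×33.6 + 0.15×11.4 + 0.11×16 = 28.334%
Difference = 28.334 − 19.7143 = 8.6197 pp.

+8.6 percentage points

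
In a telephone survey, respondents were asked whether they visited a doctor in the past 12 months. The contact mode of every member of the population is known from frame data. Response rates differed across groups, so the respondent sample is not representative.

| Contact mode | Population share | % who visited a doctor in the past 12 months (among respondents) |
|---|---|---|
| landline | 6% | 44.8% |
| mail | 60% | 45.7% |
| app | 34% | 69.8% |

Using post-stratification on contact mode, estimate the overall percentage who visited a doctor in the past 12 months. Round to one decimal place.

Post-stratification weights by population share, not respondent share:
  landline: 0.06 × 44.8 = 2.688
  mail: 0.6 × 45.7 = 27.42
  app: 0.34 × 69.8 = 23.732
Post-stratified estimate = 53.84 → 53.8%.

53.8%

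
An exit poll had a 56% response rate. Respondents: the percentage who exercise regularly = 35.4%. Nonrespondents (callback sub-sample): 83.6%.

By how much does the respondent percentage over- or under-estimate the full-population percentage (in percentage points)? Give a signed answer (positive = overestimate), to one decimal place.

-21.2 percentage points

Nonresponse fraction = 1 − 0.56 = 0.44.
Bias = (nonresponse fraction) × (respondent percentage − nonrespondent percentage)
     = 0.44 × (35.4 − 83.6) = 0.44 × -48.2 = -21.208.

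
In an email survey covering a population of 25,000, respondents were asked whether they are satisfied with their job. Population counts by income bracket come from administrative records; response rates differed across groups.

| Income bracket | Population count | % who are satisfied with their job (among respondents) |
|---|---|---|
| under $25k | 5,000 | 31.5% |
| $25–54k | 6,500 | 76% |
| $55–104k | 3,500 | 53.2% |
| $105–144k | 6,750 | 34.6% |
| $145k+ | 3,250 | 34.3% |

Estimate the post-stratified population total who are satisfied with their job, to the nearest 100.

Apply each group's respondent rate to its population count:
  under $25k: 5,000 × 31.5% = 1575
  $25–54k: 6,500 × 76% = 4940
  $55–104k: 3,500 × 53.2% = 1862
  $105–144k: 6,750 × 34.6% = 2335.5
  $145k+: 3,250 × 34.3% = 1114.75
Estimated total = 11827.2 → 11,800.

11,800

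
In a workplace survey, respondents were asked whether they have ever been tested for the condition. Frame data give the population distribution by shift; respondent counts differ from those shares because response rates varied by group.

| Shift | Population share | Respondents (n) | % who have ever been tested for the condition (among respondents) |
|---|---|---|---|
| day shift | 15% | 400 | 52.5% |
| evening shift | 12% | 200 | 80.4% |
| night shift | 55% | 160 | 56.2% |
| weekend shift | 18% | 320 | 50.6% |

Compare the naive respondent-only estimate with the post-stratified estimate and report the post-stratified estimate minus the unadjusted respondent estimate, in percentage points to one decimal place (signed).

-0.1 percentage points

Without adjustment, the pooled respondent share is:
  (400/1080)×52.5 + (200/1080)×80.4 + (160/1080)×56.2 + (320/1080)×50.6 = 57.6519%
Post-stratified estimate weights by population shares:
  0.15×52.5 + 0.12×80.4 + 0.55×56.2 + 0.18×50.6 = 57.541%
Difference = 57.541 − 57.6519 = -0.1109 pp.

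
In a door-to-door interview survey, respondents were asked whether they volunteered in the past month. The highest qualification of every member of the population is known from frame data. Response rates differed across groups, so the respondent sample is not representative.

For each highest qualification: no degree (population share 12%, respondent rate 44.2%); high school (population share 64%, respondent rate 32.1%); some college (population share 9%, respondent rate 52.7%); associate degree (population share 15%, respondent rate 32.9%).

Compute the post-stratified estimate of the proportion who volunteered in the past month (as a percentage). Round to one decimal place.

35.5%

Reweight to the known highest qualification distribution:
  no degree: 0.12 × 44.2 = 5.304
  high school: 0.64 × 32.1 = 20.544
  some college: 0.09 × 52.7 = 4.743
  associate degree: 0.15 × 32.9 = 4.935
Post-stratified estimate = 35.526 → 35.5%.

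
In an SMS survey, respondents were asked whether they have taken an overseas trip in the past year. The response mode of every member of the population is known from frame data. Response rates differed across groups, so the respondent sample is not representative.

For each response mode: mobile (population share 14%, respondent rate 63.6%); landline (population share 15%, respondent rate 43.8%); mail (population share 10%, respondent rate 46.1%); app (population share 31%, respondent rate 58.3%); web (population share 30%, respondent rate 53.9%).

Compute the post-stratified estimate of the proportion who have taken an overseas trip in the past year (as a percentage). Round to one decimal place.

Post-stratification weights by population share, not respondent share:
  mobile: 0.14 × 63.6 = 8.904
  landline: 0.15 × 43.8 = 6.57
  mail: 0.1 × 46.1 = 4.61
  app: 0.31 × 58.3 = 18.073
  web: 0.3 × 53.9 = 16.17
Post-stratified estimate = 54.327 → 54.3%.

54.3%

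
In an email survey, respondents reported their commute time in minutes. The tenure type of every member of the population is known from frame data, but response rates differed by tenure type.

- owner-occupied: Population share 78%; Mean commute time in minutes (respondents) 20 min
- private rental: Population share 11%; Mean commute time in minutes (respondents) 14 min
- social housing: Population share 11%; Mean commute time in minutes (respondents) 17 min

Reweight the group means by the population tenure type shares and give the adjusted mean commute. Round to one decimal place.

19.0

Each cell contributes population-share × respondent value:
  owner-occupied: 0.78 × 20 = 15.6
  private rental: 0.11 × 14 = 1.54
  social housing: 0.11 × 17 = 1.87
Post-stratified estimate = 19.01 → 19.0.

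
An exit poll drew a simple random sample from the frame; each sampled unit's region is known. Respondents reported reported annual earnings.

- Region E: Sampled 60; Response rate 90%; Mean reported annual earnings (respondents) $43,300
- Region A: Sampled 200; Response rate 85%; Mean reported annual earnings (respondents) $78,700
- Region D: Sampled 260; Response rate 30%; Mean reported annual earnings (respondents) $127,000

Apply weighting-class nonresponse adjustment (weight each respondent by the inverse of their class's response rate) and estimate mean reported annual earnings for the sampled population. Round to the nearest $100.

Each respondent's weight = sampled/responded in their class; summing within a class gives n_sampled, so:
  Region E: 60 × 43,300 = 2,598,000
  Region A: 200 × 78,700 = 15,740,000
  Region D: 260 × 127,000 = 33,020,000
Adjusted estimate = 51,358,000 / 520 = 98765.4 → $98,800.

$98,800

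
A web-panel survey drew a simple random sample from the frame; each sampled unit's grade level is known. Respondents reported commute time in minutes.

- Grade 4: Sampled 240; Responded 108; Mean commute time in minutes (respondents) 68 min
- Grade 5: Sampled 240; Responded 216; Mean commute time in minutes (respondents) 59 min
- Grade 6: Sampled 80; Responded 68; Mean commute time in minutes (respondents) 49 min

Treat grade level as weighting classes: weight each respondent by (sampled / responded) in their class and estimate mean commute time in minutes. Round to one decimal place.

Class response rates: Grade 4 108/240 = 45%, Grade 5 216/240 = 90%, Grade 6 68/80 = 85%.
Inverse-response-rate weighting restores each class to its sampled count, so class totals weight by n_sampled:
  Grade 4: 240 × 68 = 16,320
  Grade 5: 240 × 59 = 14,160
  Grade 6: 80 × 49 = 3920
Adjusted estimate = 34,400 / 560 = 61.4286 → 61.4.

61.4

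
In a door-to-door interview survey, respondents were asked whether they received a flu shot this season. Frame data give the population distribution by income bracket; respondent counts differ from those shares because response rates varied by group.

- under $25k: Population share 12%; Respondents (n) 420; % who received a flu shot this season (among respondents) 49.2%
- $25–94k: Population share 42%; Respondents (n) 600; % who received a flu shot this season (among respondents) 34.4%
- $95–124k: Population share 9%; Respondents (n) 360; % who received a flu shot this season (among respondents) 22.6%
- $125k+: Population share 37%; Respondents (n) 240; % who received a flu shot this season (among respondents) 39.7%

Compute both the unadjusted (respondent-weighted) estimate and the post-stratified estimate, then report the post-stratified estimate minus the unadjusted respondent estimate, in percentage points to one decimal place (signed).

+0.7 percentage points

Unadjusted (pooled respondent) estimate weights by respondent counts:
  (420/1620)×49.2 + (600/1620)×34.4 + (360/1620)×22.6 + (240/1620)×39.7 = 36.4%
Reweighting by population income bracket shares:
  0.12×49.2 + 0.42×34.4 + 0.09×22.6 + 0.37×39.7 = 37.075%
Difference = 37.075 − 36.4 = 0.675 pp.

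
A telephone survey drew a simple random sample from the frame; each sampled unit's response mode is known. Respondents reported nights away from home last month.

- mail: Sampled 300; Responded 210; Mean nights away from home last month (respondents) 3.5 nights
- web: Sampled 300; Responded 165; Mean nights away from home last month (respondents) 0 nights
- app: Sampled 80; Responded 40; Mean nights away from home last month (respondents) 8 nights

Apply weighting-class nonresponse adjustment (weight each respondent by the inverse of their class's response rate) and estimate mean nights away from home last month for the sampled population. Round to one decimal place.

Response rates by class: mail 210/300 = 70%, web 165/300 = 55%, app 40/80 = 50%.
With weight = n_sampled/n_responded per class, the weighted class total is n_sampled:
  mail: 300 × 3.5 = 1050
  web: 300 × 0 = 0
  app: 80 × 8 = 640
Adjusted estimate = 1690 / 680 = 2.48529 → 2.5.

2.5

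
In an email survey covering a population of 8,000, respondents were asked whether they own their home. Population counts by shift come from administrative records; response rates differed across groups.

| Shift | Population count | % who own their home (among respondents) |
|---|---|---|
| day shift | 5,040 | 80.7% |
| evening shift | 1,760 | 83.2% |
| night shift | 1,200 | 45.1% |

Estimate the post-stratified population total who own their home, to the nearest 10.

6,070

Estimated count per cell = population count × respondent percentage:
  day shift: 5,040 × 80.7% = 4067.28
  evening shift: 1,760 × 83.2% = 1464.32
  night shift: 1,200 × 45.1% = 541.2
Estimated total = 6072.8 → 6,070.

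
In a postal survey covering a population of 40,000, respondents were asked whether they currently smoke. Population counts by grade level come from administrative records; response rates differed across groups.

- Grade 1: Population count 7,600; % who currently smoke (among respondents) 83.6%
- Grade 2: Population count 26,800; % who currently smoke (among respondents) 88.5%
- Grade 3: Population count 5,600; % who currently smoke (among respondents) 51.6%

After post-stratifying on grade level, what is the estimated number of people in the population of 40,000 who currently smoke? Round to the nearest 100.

33,000

Estimated count per cell = population count × respondent percentage:
  Grade 1: 7,600 × 83.6% = 6353.6
  Grade 2: 26,800 × 88.5% = 23,718
  Grade 3: 5,600 × 51.6% = 2889.6
Estimated total = 32961.2 → 33,000.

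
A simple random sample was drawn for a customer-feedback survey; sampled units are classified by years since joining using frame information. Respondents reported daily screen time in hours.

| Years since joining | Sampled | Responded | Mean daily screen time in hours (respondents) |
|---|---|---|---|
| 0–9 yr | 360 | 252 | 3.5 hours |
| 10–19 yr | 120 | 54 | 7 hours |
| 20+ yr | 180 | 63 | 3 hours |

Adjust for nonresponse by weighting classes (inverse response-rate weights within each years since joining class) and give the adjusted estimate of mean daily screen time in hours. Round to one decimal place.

Response rates by class: 0–9 yr 252/360 = 70%, 10–19 yr 54/120 = 45%, 20+ yr 63/180 = 35%.
Weighting each respondent by the inverse class response rate inflates each class back to its sampled size, so the class weight is n_sampled:
  0–9 yr: 360 × 3.5 = 1260
  10–19 yr: 120 × 7 = 840
  20+ yr: 180 × 3 = 540
Adjusted estimate = 2640 / 660 = 4 → 4.0.

4.0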